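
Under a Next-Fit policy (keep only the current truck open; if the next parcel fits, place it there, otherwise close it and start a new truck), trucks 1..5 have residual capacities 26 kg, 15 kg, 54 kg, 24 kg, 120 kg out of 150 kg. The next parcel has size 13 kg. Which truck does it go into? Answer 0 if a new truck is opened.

Next-Fit only looks at truck 5, which has 120 kg free.
13 kg fits there.

5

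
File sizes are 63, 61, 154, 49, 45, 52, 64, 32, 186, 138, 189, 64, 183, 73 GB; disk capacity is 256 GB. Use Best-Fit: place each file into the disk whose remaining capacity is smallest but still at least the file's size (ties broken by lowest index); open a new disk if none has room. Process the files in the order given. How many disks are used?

6 disks

disk 1: place 63 GB, 193 GB left
disk 1: place 61 GB, 132 GB left
disk 2: place 154 GB, 102 GB left
disk 2: place 49 GB, 53 GB left
disk 2: place 45 GB, 8 GB left
disk 1: place 52 GB, 80 GB left
disk 1: place 64 GB, 16 GB left
disk 3: place 32 GB, 224 GB left
disk 3: place 186 GB, 38 GB left
disk 4: place 138 GB, 118 GB left
disk 5: place 189 GB, 67 GB left
disk 5: place 64 GB, 3 GB left
disk 6: place 183 GB, 73 GB left
disk 6: place 73 GB, 0 GB left
Final disks: [63,61,52,64] [154,49,45] [32,186] [138] [189,64] [183,73].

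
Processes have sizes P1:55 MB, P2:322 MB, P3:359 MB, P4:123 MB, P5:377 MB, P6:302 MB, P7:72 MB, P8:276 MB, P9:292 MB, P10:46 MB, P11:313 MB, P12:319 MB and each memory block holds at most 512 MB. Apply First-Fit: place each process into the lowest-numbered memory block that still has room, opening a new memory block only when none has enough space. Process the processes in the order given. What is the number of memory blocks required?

8

memory block 1: place P1 (55 MB), 457 MB left
memory block 1: place P2 (322 MB), 135 MB left
memory block 2: place P3 (359 MB), 153 MB left
memory block 1: place P4 (123 MB), 12 MB left
memory block 3: place P5 (377 MB), 135 MB left
memory block 4: place P6 (302 MB), 210 MB left
memory block 2: place P7 (72 MB), 81 MB left
memory block 5: place P8 (276 MB), 236 MB left
memory block 6: place P9 (292 MB), 220 MB left
memory block 2: place P10 (46 MB), 35 MB left
memory block 7: place P11 (313 MB), 199 MB left
memory block 8: place P12 (319 MB), 193 MB left
Final memory blocks: [55,322,123] [359,72,46] [377] [302] [276] [292] [313] [319].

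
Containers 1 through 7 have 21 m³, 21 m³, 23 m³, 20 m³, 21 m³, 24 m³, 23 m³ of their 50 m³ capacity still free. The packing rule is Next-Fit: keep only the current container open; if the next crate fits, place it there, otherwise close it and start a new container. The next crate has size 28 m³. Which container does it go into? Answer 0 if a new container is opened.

0

Next-Fit only looks at container 7, which has 23 m³ free.
28 m³ does not fit, so a new container is opened.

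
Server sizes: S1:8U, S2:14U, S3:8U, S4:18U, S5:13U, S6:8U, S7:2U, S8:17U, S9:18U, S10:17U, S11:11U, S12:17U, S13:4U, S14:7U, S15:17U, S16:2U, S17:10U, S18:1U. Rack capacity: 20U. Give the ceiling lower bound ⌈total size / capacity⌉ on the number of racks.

10

Total size = 8 + 14 + 8 + 18 + 13 + 8 + 2 + 17 + 18 + 17 + 11 + 17 + 4 + 7 + 17 + 2 + 10 + 1 = 192U.
⌈192 / 20⌉ = 10.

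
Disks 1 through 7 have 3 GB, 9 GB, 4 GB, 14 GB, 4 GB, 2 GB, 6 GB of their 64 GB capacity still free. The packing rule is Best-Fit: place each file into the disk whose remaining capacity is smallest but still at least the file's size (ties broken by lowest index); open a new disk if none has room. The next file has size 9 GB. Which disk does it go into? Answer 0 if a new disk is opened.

Disks with room: disk 2 (9 GB), disk 4 (14 GB).
Tightest fit is disk 2 with 9 GB free.

2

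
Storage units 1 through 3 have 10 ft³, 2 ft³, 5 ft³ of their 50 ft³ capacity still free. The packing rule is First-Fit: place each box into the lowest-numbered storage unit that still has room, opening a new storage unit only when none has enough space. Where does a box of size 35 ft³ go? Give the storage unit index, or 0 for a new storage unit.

No storage unit has ≥ 35 ft³ free, so a new storage unit is opened.

0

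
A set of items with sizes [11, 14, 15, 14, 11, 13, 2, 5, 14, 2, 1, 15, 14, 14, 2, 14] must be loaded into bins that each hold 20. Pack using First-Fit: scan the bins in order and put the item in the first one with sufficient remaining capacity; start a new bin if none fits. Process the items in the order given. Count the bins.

11

11 → bin 1 (remaining 9)
14 → bin 2 (remaining 6)
15 → bin 3 (remaining 5)
14 → bin 4 (remaining 6)
11 → bin 5 (remaining 9)
13 → bin 6 (remaining 7)
2 → bin 1 (remaining 7)
5 → bin 1 (remaining 2)
14 → bin 7 (remaining 6)
2 → bin 1 (remaining 0)
1 → bin 2 (remaining 5)
15 → bin 8 (remaining 5)
14 → bin 9 (remaining 6)
14 → bin 10 (remaining 6)
2 → bin 2 (remaining 3)
14 → bin 11 (remaining 6)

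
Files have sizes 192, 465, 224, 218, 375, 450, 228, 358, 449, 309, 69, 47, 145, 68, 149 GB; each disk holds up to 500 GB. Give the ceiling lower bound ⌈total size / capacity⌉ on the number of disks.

8 disks

Total size = 192 + 465 + 224 + 218 + 375 + 450 + 228 + 358 + 449 + 309 + 69 + 47 + 145 + 68 + 149 = 3746 GB.
⌈3746 / 500⌉ = 8.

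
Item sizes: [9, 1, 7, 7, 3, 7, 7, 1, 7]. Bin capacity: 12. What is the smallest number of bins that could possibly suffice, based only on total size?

5 bins

Total size = 9 + 1 + 7 + 7 + 3 + 7 + 7 + 1 + 7 = 49.
⌈49 / 12⌉ = 5.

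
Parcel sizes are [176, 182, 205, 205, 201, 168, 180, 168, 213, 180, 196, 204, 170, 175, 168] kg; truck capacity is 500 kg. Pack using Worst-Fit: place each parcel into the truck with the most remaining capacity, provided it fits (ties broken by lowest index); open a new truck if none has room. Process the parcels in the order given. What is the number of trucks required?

176 kg → truck 1 (remaining 324 kg)
182 kg → truck 1 (remaining 142 kg)
205 kg → truck 2 (remaining 295 kg)
205 kg → truck 2 (remaining 90 kg)
201 kg → truck 3 (remaining 299 kg)
168 kg → truck 3 (remaining 131 kg)
180 kg → truck 4 (remaining 320 kg)
168 kg → truck 4 (remaining 152 kg)
213 kg → truck 5 (remaining 287 kg)
180 kg → truck 5 (remaining 107 kg)
196 kg → truck 6 (remaining 304 kg)
204 kg → truck 6 (remaining 100 kg)
170 kg → truck 7 (remaining 330 kg)
175 kg → truck 7 (remaining 155 kg)
168 kg → truck 8 (remaining 332 kg)

8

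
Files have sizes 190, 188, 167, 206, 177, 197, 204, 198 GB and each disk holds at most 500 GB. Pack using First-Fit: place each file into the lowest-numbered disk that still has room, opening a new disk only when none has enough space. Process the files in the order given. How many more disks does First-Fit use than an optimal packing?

First-Fit: [190,188] [167,206] [177,197] [204,198] → 4 disks.
Total size 1527 GB; any packing needs at least ⌈1527/500⌉ = 4 disks.
So 4 is already optimal.

0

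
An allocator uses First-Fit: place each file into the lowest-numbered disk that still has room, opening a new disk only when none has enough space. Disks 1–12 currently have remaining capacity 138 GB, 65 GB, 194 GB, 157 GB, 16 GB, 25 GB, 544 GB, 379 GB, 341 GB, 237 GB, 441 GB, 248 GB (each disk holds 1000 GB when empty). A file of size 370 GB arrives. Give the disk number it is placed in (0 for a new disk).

Disks with room: disk 7 (544 GB), disk 8 (379 GB), disk 11 (441 GB).
The first with room is disk 7.

7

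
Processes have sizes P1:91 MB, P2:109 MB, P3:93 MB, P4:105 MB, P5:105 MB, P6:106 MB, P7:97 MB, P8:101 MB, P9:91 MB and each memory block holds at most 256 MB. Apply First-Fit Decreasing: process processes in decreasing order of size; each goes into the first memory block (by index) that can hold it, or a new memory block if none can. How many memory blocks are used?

5

Sorted descending: 109, 106, 105, 105, 101, 97, 93, 91, 91.
109 MB → memory block 1 (remaining 147 MB)
106 MB → memory block 1 (remaining 41 MB)
105 MB → memory block 2 (remaining 151 MB)
105 MB → memory block 2 (remaining 46 MB)
101 MB → memory block 3 (remaining 155 MB)
97 MB → memory block 3 (remaining 58 MB)
93 MB → memory block 4 (remaining 163 MB)
91 MB → memory block 4 (remaining 72 MB)
91 MB → memory block 5 (remaining 165 MB)
Final memory blocks: [109,106] [105,105] [101,97] [93,91] [91].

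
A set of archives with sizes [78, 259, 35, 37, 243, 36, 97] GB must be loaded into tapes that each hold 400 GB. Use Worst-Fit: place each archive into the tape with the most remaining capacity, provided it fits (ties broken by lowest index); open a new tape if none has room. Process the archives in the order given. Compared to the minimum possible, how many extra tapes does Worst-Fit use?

1

Worst-Fit: [78,259,35] [37,243,36] [97] → 3 tapes.
Total size 785 GB; any packing needs at least ⌈785/400⌉ = 2 tapes.
An optimal packing achieves that bound: [259,97,37] [243,78,36,35] → 2 tapes.
Excess: 3 − 2 = 1.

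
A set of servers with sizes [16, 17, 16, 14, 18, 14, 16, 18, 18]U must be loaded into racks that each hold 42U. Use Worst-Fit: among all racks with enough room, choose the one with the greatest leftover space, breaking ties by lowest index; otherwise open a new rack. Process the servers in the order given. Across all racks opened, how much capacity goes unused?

63

16U → rack 1 (remaining 26U)
17U → rack 1 (remaining 9U)
16U → rack 2 (remaining 26U)
14U → rack 2 (remaining 12U)
18U → rack 3 (remaining 24U)
14U → rack 3 (remaining 10U)
16U → rack 4 (remaining 26U)
18U → rack 4 (remaining 8U)
18U → rack 5 (remaining 24U)
5 racks × 42U = 210U; used 147U; unused 63U.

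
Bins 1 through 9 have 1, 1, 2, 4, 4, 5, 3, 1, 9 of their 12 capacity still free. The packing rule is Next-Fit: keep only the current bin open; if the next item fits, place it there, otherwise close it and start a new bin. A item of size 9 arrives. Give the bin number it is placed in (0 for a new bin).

9

Next-Fit only looks at bin 9, which has 9 free.
9 fits there.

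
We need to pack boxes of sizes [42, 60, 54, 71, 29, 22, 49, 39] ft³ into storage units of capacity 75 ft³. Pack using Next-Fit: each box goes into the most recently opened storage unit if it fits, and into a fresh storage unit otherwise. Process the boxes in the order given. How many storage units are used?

Put 42 ft³ in storage unit 1; 33 ft³ remain.
Put 60 ft³ in storage unit 2; 15 ft³ remain.
Put 54 ft³ in storage unit 3; 21 ft³ remain.
Put 71 ft³ in storage unit 4; 4 ft³ remain.
Put 29 ft³ in storage unit 5; 46 ft³ remain.
Put 22 ft³ in storage unit 5; 24 ft³ remain.
Put 49 ft³ in storage unit 6; 26 ft³ remain.
Put 39 ft³ in storage unit 7; 36 ft³ remain.
Final storage units: [42] [60] [54] [71] [29,22] [49] [39].

7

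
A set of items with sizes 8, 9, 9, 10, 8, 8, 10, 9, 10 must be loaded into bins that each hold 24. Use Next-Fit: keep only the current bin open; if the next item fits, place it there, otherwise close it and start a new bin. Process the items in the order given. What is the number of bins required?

5

8 → bin 1 (remaining 16)
9 → bin 1 (remaining 7)
9 → bin 2 (remaining 15)
10 → bin 2 (remaining 5)
8 → bin 3 (remaining 16)
8 → bin 3 (remaining 8)
10 → bin 4 (remaining 14)
9 → bin 4 (remaining 5)
10 → bin 5 (remaining 14)
Final bins: [8,9] [9,10] [8,8] [10,9] [10].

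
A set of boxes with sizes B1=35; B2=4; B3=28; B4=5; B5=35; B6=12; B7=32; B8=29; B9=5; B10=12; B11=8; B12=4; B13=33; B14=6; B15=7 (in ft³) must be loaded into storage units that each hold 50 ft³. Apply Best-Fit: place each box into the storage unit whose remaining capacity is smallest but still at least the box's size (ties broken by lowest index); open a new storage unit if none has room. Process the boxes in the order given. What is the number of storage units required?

storage unit 1: place B1 (35 ft³), 15 ft³ left
storage unit 1: place B2 (4 ft³), 11 ft³ left
storage unit 2: place B3 (28 ft³), 22 ft³ left
storage unit 1: place B4 (5 ft³), 6 ft³ left
storage unit 3: place B5 (35 ft³), 15 ft³ left
storage unit 3: place B6 (12 ft³), 3 ft³ left
storage unit 4: place B7 (32 ft³), 18 ft³ left
storage unit 5: place B8 (29 ft³), 21 ft³ left
storage unit 1: place B9 (5 ft³), 1 ft³ left
storage unit 4: place B10 (12 ft³), 6 ft³ left
storage unit 5: place B11 (8 ft³), 13 ft³ left
storage unit 4: place B12 (4 ft³), 2 ft³ left
storage unit 6: place B13 (33 ft³), 17 ft³ left
storage unit 5: place B14 (6 ft³), 7 ft³ left
storage unit 5: place B15 (7 ft³), 0 ft³ left
Final storage units: [35,4,5,5] [28] [35,12] [32,12,4] [29,8,6,7] [33].

6 storage units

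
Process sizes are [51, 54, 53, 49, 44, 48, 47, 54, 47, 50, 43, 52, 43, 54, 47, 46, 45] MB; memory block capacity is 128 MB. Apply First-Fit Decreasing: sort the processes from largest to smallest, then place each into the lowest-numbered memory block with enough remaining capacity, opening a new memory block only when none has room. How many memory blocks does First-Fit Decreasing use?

9 memory blocks

Sorted descending: 54, 54, 54, 53, 52, 51, 50, 49, 48, 47, 47, 47, 46, 45, 44, 43, 43.
memory block 1: place 54 MB, 74 MB left
memory block 1: place 54 MB, 20 MB left
memory block 2: place 54 MB, 74 MB left
memory block 2: place 53 MB, 21 MB left
memory block 3: place 52 MB, 76 MB left
memory block 3: place 51 MB, 25 MB left
memory block 4: place 50 MB, 78 MB left
memory block 4: place 49 MB, 29 MB left
memory block 5: place 48 MB, 80 MB left
memory block 5: place 47 MB, 33 MB left
memory block 6: place 47 MB, 81 MB left
memory block 6: place 47 MB, 34 MB left
memory block 7: place 46 MB, 82 MB left
memory block 7: place 45 MB, 37 MB left
memory block 8: place 44 MB, 84 MB left
memory block 8: place 43 MB, 41 MB left
memory block 9: place 43 MB, 85 MB left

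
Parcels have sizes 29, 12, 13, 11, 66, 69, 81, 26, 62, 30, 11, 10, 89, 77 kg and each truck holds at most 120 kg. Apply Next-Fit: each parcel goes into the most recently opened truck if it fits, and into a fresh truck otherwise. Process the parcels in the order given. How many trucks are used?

truck 1: place 29 kg, 91 kg left
truck 1: place 12 kg, 79 kg left
truck 1: place 13 kg, 66 kg left
truck 1: place 11 kg, 55 kg left
truck 2: place 66 kg, 54 kg left
truck 3: place 69 kg, 51 kg left
truck 4: place 81 kg, 39 kg left
truck 4: place 26 kg, 13 kg left
truck 5: place 62 kg, 58 kg left
truck 5: place 30 kg, 28 kg left
truck 5: place 11 kg, 17 kg left
truck 5: place 10 kg, 7 kg left
truck 6: place 89 kg, 31 kg left
truck 7: place 77 kg, 43 kg left

7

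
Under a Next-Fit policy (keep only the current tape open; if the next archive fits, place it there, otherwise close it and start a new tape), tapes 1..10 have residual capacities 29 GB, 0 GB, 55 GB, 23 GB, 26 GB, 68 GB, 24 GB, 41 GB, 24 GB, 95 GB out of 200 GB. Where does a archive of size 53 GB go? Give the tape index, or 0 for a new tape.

10

Next-Fit only looks at tape 10, which has 95 GB free.
53 GB fits there.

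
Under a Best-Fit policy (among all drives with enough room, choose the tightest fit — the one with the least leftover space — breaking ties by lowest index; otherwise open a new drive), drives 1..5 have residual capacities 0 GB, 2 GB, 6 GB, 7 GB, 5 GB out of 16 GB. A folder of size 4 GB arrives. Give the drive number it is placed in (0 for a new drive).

5

Drives with room: drive 3 (6 GB), drive 4 (7 GB), drive 5 (5 GB).
Tightest fit is drive 5 with 5 GB free.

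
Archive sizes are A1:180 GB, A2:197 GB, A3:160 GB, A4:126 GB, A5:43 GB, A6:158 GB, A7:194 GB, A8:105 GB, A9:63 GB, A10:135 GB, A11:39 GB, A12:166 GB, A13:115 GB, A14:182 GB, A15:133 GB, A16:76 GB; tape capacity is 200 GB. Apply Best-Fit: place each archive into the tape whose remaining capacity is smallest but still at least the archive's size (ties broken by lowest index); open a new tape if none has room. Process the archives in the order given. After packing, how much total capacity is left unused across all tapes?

328

tape 1: place A1 (180 GB), 20 GB left
tape 2: place A2 (197 GB), 3 GB left
tape 3: place A3 (160 GB), 40 GB left
tape 4: place A4 (126 GB), 74 GB left
tape 4: place A5 (43 GB), 31 GB left
tape 5: place A6 (158 GB), 42 GB left
tape 6: place A7 (194 GB), 6 GB left
tape 7: place A8 (105 GB), 95 GB left
tape 7: place A9 (63 GB), 32 GB left
tape 8: place A10 (135 GB), 65 GB left
tape 3: place A11 (39 GB), 1 GB left
tape 9: place A12 (166 GB), 34 GB left
tape 10: place A13 (115 GB), 85 GB left
tape 11: place A14 (182 GB), 18 GB left
tape 12: place A15 (133 GB), 67 GB left
tape 10: place A16 (76 GB), 9 GB left
12 tapes × 200 GB = 2400 GB; used 2072 GB; unused 328 GB.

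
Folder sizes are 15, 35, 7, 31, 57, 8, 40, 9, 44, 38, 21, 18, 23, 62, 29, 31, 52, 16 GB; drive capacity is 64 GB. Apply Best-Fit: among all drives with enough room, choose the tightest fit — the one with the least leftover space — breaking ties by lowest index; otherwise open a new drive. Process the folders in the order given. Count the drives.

15 GB → drive 1 (remaining 49 GB)
35 GB → drive 1 (remaining 14 GB)
7 GB → drive 1 (remaining 7 GB)
31 GB → drive 2 (remaining 33 GB)
57 GB → drive 3 (remaining 7 GB)
8 GB → drive 2 (remaining 25 GB)
40 GB → drive 4 (remaining 24 GB)
9 GB → drive 4 (remaining 15 GB)
44 GB → drive 5 (remaining 20 GB)
38 GB → drive 6 (remaining 26 GB)
21 GB → drive 2 (remaining 4 GB)
18 GB → drive 5 (remaining 2 GB)
23 GB → drive 6 (remaining 3 GB)
62 GB → drive 7 (remaining 2 GB)
29 GB → drive 8 (remaining 35 GB)
31 GB → drive 8 (remaining 4 GB)
52 GB → drive 9 (remaining 12 GB)
16 GB → drive 10 (remaining 48 GB)

10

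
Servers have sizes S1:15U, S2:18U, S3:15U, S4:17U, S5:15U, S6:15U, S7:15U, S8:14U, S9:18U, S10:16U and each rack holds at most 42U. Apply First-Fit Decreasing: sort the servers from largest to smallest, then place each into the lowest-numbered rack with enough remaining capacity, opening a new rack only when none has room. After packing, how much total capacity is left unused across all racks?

52

Sorted descending: 18, 18, 17, 16, 15, 15, 15, 15, 15, 14.
rack 1: place 18U, 24U left
rack 1: place 18U, 6U left
rack 2: place 17U, 25U left
rack 2: place 16U, 9U left
rack 3: place 15U, 27U left
rack 3: place 15U, 12U left
rack 4: place 15U, 27U left
rack 4: place 15U, 12U left
rack 5: place 15U, 27U left
rack 5: place 14U, 13U left
5 racks × 42U = 210U; used 158U; unused 52U.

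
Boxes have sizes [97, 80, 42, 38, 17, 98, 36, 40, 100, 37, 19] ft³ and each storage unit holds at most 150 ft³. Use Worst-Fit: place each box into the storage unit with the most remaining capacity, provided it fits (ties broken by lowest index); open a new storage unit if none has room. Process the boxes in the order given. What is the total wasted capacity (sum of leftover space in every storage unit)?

storage unit 1: place 97 ft³, 53 ft³ left
storage unit 2: place 80 ft³, 70 ft³ left
storage unit 2: place 42 ft³, 28 ft³ left
storage unit 1: place 38 ft³, 15 ft³ left
storage unit 2: place 17 ft³, 11 ft³ left
storage unit 3: place 98 ft³, 52 ft³ left
storage unit 3: place 36 ft³, 16 ft³ left
storage unit 4: place 40 ft³, 110 ft³ left
storage unit 4: place 100 ft³, 10 ft³ left
storage unit 5: place 37 ft³, 113 ft³ left
storage unit 5: place 19 ft³, 94 ft³ left
5 storage units × 150 ft³ = 750 ft³; used 604 ft³; unused 146 ft³.

146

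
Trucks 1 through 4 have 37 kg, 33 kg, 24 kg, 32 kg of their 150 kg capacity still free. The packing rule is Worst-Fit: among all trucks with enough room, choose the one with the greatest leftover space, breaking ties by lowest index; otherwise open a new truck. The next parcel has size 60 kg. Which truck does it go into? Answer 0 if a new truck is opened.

No truck has ≥ 60 kg free, so a new truck is opened.

0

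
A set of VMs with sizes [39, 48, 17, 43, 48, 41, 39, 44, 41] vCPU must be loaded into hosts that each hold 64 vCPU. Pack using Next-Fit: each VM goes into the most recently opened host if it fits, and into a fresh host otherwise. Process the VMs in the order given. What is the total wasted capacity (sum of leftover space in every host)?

host 1: place 39 vCPU, 25 vCPU left
host 2: place 48 vCPU, 16 vCPU left
host 3: place 17 vCPU, 47 vCPU left
host 3: place 43 vCPU, 4 vCPU left
host 4: place 48 vCPU, 16 vCPU left
host 5: place 41 vCPU, 23 vCPU left
host 6: place 39 vCPU, 25 vCPU left
host 7: place 44 vCPU, 20 vCPU left
host 8: place 41 vCPU, 23 vCPU left
8 hosts × 64 vCPU = 512 vCPU; used 360 vCPU; unused 152 vCPU.

152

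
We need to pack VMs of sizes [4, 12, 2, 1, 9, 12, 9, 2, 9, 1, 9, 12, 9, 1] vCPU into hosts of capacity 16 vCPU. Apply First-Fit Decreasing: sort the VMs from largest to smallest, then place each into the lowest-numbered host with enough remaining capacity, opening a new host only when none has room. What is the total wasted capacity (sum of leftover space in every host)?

Sorted descending: 12, 12, 12, 9, 9, 9, 9, 9, 4, 2, 2, 1, 1, 1.
host 1: place 12 vCPU, 4 vCPU left
host 2: place 12 vCPU, 4 vCPU left
host 3: place 12 vCPU, 4 vCPU left
host 4: place 9 vCPU, 7 vCPU left
host 5: place 9 vCPU, 7 vCPU left
host 6: place 9 vCPU, 7 vCPU left
host 7: place 9 vCPU, 7 vCPU left
host 8: place 9 vCPU, 7 vCPU left
host 1: place 4 vCPU, 0 vCPU left
host 2: place 2 vCPU, 2 vCPU left
host 2: place 2 vCPU, 0 vCPU left
host 3: place 1 vCPU, 3 vCPU left
host 3: place 1 vCPU, 2 vCPU left
host 3: place 1 vCPU, 1 vCPU left
8 hosts × 16 vCPU = 128 vCPU; used 92 vCPU; unused 36 vCPU.

36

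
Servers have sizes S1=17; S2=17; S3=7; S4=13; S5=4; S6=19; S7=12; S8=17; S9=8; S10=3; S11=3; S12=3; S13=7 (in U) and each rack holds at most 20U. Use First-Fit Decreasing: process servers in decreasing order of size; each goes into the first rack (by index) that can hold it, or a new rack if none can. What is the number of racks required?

Sorted descending: 19, 17, 17, 17, 13, 12, 8, 7, 7, 4, 3, 3, 3.
19U → rack 1 (remaining 1U)
17U → rack 2 (remaining 3U)
17U → rack 3 (remaining 3U)
17U → rack 4 (remaining 3U)
13U → rack 5 (remaining 7U)
12U → rack 6 (remaining 8U)
8U → rack 6 (remaining 0U)
7U → rack 5 (remaining 0U)
7U → rack 7 (remaining 13U)
4U → rack 7 (remaining 9U)
3U → rack 2 (remaining 0U)
3U → rack 3 (remaining 0U)
3U → rack 4 (remaining 0U)

7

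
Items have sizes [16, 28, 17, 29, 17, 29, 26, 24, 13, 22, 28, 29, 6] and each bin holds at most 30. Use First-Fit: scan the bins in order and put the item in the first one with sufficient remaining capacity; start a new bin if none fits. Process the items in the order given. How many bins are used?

bin 1: place 16, 14 left
bin 2: place 28, 2 left
bin 3: place 17, 13 left
bin 4: place 29, 1 left
bin 5: place 17, 13 left
bin 6: place 29, 1 left
bin 7: place 26, 4 left
bin 8: place 24, 6 left
bin 1: place 13, 1 left
bin 9: place 22, 8 left
bin 10: place 28, 2 left
bin 11: place 29, 1 left
bin 3: place 6, 7 left
Final bins: [16,13] [28] [17,6] [29] [17] [29] [26] [24] [22] [28] [29].

11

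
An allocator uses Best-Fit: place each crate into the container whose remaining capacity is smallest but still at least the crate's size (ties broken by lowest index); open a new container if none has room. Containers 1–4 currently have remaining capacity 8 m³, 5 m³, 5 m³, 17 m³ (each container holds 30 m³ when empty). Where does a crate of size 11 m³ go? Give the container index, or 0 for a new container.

4

Containers with room: container 4 (17 m³).
Tightest fit is container 4 with 17 m³ free.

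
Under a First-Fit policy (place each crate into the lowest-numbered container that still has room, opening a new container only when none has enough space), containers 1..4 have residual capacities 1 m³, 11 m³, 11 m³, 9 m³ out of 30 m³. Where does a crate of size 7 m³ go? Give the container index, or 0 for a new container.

Containers with room: container 2 (11 m³), container 3 (11 m³), container 4 (9 m³).
The first with room is container 2.

2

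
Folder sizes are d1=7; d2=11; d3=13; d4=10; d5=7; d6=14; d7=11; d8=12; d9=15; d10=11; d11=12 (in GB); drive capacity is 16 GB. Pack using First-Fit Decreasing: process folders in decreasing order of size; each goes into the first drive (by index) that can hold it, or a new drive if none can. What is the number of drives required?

Sorted descending: 15, 14, 13, 12, 12, 11, 11, 11, 10, 7, 7.
15 GB → drive 1 (remaining 1 GB)
14 GB → drive 2 (remaining 2 GB)
13 GB → drive 3 (remaining 3 GB)
12 GB → drive 4 (remaining 4 GB)
12 GB → drive 5 (remaining 4 GB)
11 GB → drive 6 (remaining 5 GB)
11 GB → drive 7 (remaining 5 GB)
11 GB → drive 8 (remaining 5 GB)
10 GB → drive 9 (remaining 6 GB)
7 GB → drive 10 (remaining 9 GB)
7 GB → drive 10 (remaining 2 GB)

10 drives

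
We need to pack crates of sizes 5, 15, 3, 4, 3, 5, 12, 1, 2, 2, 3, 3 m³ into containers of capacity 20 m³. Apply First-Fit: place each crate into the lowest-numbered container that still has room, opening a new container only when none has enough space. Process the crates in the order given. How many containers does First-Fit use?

5 m³ → container 1 (remaining 15 m³)
15 m³ → container 1 (remaining 0 m³)
3 m³ → container 2 (remaining 17 m³)
4 m³ → container 2 (remaining 13 m³)
3 m³ → container 2 (remaining 10 m³)
5 m³ → container 2 (remaining 5 m³)
12 m³ → container 3 (remaining 8 m³)
1 m³ → container 2 (remaining 4 m³)
2 m³ → container 2 (remaining 2 m³)
2 m³ → container 2 (remaining 0 m³)
3 m³ → container 3 (remaining 5 m³)
3 m³ → container 3 (remaining 2 m³)
Final containers: [5,15] [3,4,3,5,1,2,2] [12,3,3].

3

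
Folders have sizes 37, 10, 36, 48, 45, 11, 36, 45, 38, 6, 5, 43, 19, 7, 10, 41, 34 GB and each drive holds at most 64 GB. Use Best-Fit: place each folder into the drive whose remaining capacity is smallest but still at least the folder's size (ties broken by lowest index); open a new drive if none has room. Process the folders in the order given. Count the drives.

10 drives

drive 1: place 37 GB, 27 GB left
drive 1: place 10 GB, 17 GB left
drive 2: place 36 GB, 28 GB left
drive 3: place 48 GB, 16 GB left
drive 4: place 45 GB, 19 GB left
drive 3: place 11 GB, 5 GB left
drive 5: place 36 GB, 28 GB left
drive 6: place 45 GB, 19 GB left
drive 7: place 38 GB, 26 GB left
drive 1: place 6 GB, 11 GB left
drive 3: place 5 GB, 0 GB left
drive 8: place 43 GB, 21 GB left
drive 4: place 19 GB, 0 GB left
drive 1: place 7 GB, 4 GB left
drive 6: place 10 GB, 9 GB left
drive 9: place 41 GB, 23 GB left
drive 10: place 34 GB, 30 GB left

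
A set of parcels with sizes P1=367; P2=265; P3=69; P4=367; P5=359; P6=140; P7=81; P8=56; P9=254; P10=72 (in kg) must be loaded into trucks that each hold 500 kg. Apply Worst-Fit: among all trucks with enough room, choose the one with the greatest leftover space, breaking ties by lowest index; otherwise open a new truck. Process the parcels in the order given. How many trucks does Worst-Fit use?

5

Put P1 (367 kg) in truck 1; 133 kg remain.
Put P2 (265 kg) in truck 2; 235 kg remain.
Put P3 (69 kg) in truck 2; 166 kg remain.
Put P4 (367 kg) in truck 3; 133 kg remain.
Put P5 (359 kg) in truck 4; 141 kg remain.
Put P6 (140 kg) in truck 2; 26 kg remain.
Put P7 (81 kg) in truck 4; 60 kg remain.
Put P8 (56 kg) in truck 1; 77 kg remain.
Put P9 (254 kg) in truck 5; 246 kg remain.
Put P10 (72 kg) in truck 5; 174 kg remain.
Final trucks: [367,56] [265,69,140] [367] [359,81] [254,72].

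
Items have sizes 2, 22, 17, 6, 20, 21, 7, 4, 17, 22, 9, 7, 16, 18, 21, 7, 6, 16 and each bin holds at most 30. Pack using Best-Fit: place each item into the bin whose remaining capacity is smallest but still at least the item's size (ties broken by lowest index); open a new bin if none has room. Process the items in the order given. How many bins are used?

bin 1: place 2, 28 left
bin 1: place 22, 6 left
bin 2: place 17, 13 left
bin 1: place 6, 0 left
bin 3: place 20, 10 left
bin 4: place 21, 9 left
bin 4: place 7, 2 left
bin 3: place 4, 6 left
bin 5: place 17, 13 left
bin 6: place 22, 8 left
bin 2: place 9, 4 left
bin 6: place 7, 1 left
bin 7: place 16, 14 left
bin 8: place 18, 12 left
bin 9: place 21, 9 left
bin 9: place 7, 2 left
bin 3: place 6, 0 left
bin 10: place 16, 14 left
Final bins: [2,22,6] [17,9] [20,4,6] [21,7] [17] [22,7] [16] [18] [21,7] [16].

10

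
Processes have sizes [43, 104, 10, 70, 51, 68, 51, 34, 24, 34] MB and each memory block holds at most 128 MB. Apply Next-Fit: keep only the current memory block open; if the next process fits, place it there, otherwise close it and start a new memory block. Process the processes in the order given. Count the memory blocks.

5 memory blocks

Put 43 MB in memory block 1; 85 MB remain.
Put 104 MB in memory block 2; 24 MB remain.
Put 10 MB in memory block 2; 14 MB remain.
Put 70 MB in memory block 3; 58 MB remain.
Put 51 MB in memory block 3; 7 MB remain.
Put 68 MB in memory block 4; 60 MB remain.
Put 51 MB in memory block 4; 9 MB remain.
Put 34 MB in memory block 5; 94 MB remain.
Put 24 MB in memory block 5; 70 MB remain.
Put 34 MB in memory block 5; 36 MB remain.
Final memory blocks: [43] [104,10] [70,51] [68,51] [34,24,34].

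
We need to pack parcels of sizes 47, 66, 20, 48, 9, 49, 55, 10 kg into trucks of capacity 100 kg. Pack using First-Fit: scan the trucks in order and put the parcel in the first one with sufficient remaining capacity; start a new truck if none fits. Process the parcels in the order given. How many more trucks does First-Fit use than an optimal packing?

0

First-Fit: [47,20,9,10] [66] [48,49] [55] → 4 trucks.
Total size 304 kg; any packing needs at least ⌈304/100⌉ = 4 trucks.
So 4 is already optimal.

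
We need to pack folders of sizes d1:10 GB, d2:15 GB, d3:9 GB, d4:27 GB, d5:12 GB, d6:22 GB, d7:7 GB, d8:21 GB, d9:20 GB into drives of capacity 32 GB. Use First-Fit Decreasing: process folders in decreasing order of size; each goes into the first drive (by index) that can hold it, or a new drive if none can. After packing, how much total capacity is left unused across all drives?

17

Sorted descending: 27, 22, 21, 20, 15, 12, 10, 9, 7.
Put 27 GB in drive 1; 5 GB remain.
Put 22 GB in drive 2; 10 GB remain.
Put 21 GB in drive 3; 11 GB remain.
Put 20 GB in drive 4; 12 GB remain.
Put 15 GB in drive 5; 17 GB remain.
Put 12 GB in drive 4; 0 GB remain.
Put 10 GB in drive 2; 0 GB remain.
Put 9 GB in drive 3; 2 GB remain.
Put 7 GB in drive 5; 10 GB remain.
5 drives × 32 GB = 160 GB; used 143 GB; unused 17 GB.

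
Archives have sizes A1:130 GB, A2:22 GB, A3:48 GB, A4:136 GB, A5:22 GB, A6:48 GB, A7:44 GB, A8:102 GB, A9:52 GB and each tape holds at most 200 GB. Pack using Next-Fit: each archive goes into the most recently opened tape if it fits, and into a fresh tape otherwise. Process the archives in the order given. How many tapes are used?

4 tapes

A1 (130 GB) → tape 1 (remaining 70 GB)
A2 (22 GB) → tape 1 (remaining 48 GB)
A3 (48 GB) → tape 1 (remaining 0 GB)
A4 (136 GB) → tape 2 (remaining 64 GB)
A5 (22 GB) → tape 2 (remaining 42 GB)
A6 (48 GB) → tape 3 (remaining 152 GB)
A7 (44 GB) → tape 3 (remaining 108 GB)
A8 (102 GB) → tape 3 (remaining 6 GB)
A9 (52 GB) → tape 4 (remaining 148 GB)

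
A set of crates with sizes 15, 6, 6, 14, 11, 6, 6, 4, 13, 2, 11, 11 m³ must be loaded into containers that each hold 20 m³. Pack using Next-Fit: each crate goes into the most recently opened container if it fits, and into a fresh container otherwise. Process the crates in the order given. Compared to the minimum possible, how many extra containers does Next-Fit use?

Next-Fit: [15] [6,6] [14] [11,6] [6,4] [13,2] [11] [11] → 8 containers.
Total size 105 m³; any packing needs at least ⌈105/20⌉ = 6 containers.
An optimal packing achieves that bound: [15,4] [14,6] [13,6] [11,6,2] [11,6] [11] → 6 containers.
Excess: 8 − 6 = 2.

2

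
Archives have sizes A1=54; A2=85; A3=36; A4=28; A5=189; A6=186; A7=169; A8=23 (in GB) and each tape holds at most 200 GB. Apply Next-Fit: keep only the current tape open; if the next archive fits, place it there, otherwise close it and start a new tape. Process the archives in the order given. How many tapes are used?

5

Put A1 (54 GB) in tape 1; 146 GB remain.
Put A2 (85 GB) in tape 1; 61 GB remain.
Put A3 (36 GB) in tape 1; 25 GB remain.
Put A4 (28 GB) in tape 2; 172 GB remain.
Put A5 (189 GB) in tape 3; 11 GB remain.
Put A6 (186 GB) in tape 4; 14 GB remain.
Put A7 (169 GB) in tape 5; 31 GB remain.
Put A8 (23 GB) in tape 5; 8 GB remain.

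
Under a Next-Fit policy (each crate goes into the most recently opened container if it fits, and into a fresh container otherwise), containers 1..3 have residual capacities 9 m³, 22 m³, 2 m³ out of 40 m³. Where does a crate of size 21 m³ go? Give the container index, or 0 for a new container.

Next-Fit only looks at container 3, which has 2 m³ free.
21 m³ does not fit, so a new container is opened.

0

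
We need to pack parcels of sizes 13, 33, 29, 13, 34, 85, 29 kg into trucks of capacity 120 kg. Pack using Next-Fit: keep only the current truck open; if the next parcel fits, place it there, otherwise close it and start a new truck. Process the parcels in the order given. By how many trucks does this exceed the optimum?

1

Next-Fit: [13,33,29,13] [34,85] [29] → 3 trucks.
Total size 236 kg; any packing needs at least ⌈236/120⌉ = 2 trucks.
An optimal packing achieves that bound: [85,34] [33,29,29,13,13] → 2 trucks.
Excess: 3 − 2 = 1.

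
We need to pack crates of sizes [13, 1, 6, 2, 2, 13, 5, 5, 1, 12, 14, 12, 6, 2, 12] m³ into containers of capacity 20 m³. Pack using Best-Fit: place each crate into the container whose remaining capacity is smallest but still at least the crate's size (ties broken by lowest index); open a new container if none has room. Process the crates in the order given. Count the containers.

container 1: place 13 m³, 7 m³ left
container 1: place 1 m³, 6 m³ left
container 1: place 6 m³, 0 m³ left
container 2: place 2 m³, 18 m³ left
container 2: place 2 m³, 16 m³ left
container 2: place 13 m³, 3 m³ left
container 3: place 5 m³, 15 m³ left
container 3: place 5 m³, 10 m³ left
container 2: place 1 m³, 2 m³ left
container 4: place 12 m³, 8 m³ left
container 5: place 14 m³, 6 m³ left
container 6: place 12 m³, 8 m³ left
container 5: place 6 m³, 0 m³ left
container 2: place 2 m³, 0 m³ left
container 7: place 12 m³, 8 m³ left
Final containers: [13,1,6] [2,2,13,1,2] [5,5] [12] [14,6] [12] [12].

7 containers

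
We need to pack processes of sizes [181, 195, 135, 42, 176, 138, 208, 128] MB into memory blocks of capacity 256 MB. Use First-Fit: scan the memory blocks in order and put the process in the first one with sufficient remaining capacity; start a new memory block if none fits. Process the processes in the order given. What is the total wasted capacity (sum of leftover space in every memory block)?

589

Put 181 MB in memory block 1; 75 MB remain.
Put 195 MB in memory block 2; 61 MB remain.
Put 135 MB in memory block 3; 121 MB remain.
Put 42 MB in memory block 1; 33 MB remain.
Put 176 MB in memory block 4; 80 MB remain.
Put 138 MB in memory block 5; 118 MB remain.
Put 208 MB in memory block 6; 48 MB remain.
Put 128 MB in memory block 7; 128 MB remain.
7 memory blocks × 256 MB = 1792 MB; used 1203 MB; unused 589 MB.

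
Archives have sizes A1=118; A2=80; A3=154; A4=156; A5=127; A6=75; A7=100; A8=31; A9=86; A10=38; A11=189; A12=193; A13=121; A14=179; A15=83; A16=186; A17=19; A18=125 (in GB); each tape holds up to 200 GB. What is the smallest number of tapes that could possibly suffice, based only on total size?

Total size = 118 + 80 + 154 + 156 + 127 + 75 + 100 + 31 + 86 + 38 + 189 + 193 + 121 + 179 + 83 + 186 + 19 + 125 = 2060 GB.
⌈2060 / 200⌉ = 11.

11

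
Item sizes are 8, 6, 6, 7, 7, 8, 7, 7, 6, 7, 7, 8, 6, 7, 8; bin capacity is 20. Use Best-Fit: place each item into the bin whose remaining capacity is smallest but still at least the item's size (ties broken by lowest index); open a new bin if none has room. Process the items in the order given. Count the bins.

8 → bin 1 (remaining 12)
6 → bin 1 (remaining 6)
6 → bin 1 (remaining 0)
7 → bin 2 (remaining 13)
7 → bin 2 (remaining 6)
8 → bin 3 (remaining 12)
7 → bin 3 (remaining 5)
7 → bin 4 (remaining 13)
6 → bin 2 (remaining 0)
7 → bin 4 (remaining 6)
7 → bin 5 (remaining 13)
8 → bin 5 (remaining 5)
6 → bin 4 (remaining 0)
7 → bin 6 (remaining 13)
8 → bin 6 (remaining 5)
Final bins: [8,6,6] [7,7,6] [8,7] [7,7,6] [7,8] [7,8].

6 bins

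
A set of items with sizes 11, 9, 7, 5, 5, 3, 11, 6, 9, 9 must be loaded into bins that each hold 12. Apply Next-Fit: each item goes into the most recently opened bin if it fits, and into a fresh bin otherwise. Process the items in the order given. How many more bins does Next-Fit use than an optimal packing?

1

Next-Fit: [11] [9] [7,5] [5,3] [11] [6] [9] [9] → 8 bins.
Total size 75; any packing needs at least ⌈75/12⌉ = 7 bins.
An optimal packing achieves that bound: [11] [11] [9,3] [9] [9] [7,5] [6,5] → 7 bins.
Excess: 8 − 7 = 1.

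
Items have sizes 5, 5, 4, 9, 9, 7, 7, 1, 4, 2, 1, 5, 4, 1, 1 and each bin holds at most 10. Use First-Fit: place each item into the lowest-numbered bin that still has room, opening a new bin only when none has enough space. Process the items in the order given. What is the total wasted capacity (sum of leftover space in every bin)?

5

Put 5 in bin 1; 5 remain.
Put 5 in bin 1; 0 remain.
Put 4 in bin 2; 6 remain.
Put 9 in bin 3; 1 remain.
Put 9 in bin 4; 1 remain.
Put 7 in bin 5; 3 remain.
Put 7 in bin 6; 3 remain.
Put 1 in bin 2; 5 remain.
Put 4 in bin 2; 1 remain.
Put 2 in bin 5; 1 remain.
Put 1 in bin 2; 0 remain.
Put 5 in bin 7; 5 remain.
Put 4 in bin 7; 1 remain.
Put 1 in bin 3; 0 remain.
Put 1 in bin 4; 0 remain.
7 bins × 10 = 70; used 65; unused 5.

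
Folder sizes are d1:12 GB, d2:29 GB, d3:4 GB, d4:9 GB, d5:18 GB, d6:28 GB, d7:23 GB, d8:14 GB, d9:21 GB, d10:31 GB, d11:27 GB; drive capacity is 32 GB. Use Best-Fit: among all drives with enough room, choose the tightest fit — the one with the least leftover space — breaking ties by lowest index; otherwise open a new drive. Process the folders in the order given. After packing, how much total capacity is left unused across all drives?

d1 (12 GB) → drive 1 (remaining 20 GB)
d2 (29 GB) → drive 2 (remaining 3 GB)
d3 (4 GB) → drive 1 (remaining 16 GB)
d4 (9 GB) → drive 1 (remaining 7 GB)
d5 (18 GB) → drive 3 (remaining 14 GB)
d6 (28 GB) → drive 4 (remaining 4 GB)
d7 (23 GB) → drive 5 (remaining 9 GB)
d8 (14 GB) → drive 3 (remaining 0 GB)
d9 (21 GB) → drive 6 (remaining 11 GB)
d10 (31 GB) → drive 7 (remaining 1 GB)
d11 (27 GB) → drive 8 (remaining 5 GB)
8 drives × 32 GB = 256 GB; used 216 GB; unused 40 GB.

40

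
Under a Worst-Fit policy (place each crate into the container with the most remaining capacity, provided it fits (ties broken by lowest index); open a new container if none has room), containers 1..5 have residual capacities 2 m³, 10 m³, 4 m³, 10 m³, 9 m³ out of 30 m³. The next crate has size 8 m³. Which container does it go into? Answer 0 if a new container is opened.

2

Containers with room: container 2 (10 m³), container 4 (10 m³), container 5 (9 m³).
Most room is container 2 with 10 m³ free.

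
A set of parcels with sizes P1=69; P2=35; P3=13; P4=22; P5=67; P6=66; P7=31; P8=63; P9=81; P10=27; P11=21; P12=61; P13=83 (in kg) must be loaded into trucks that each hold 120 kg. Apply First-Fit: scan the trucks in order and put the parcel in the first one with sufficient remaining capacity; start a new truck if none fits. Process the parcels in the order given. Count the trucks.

7

truck 1: place P1 (69 kg), 51 kg left
truck 1: place P2 (35 kg), 16 kg left
truck 1: place P3 (13 kg), 3 kg left
truck 2: place P4 (22 kg), 98 kg left
truck 2: place P5 (67 kg), 31 kg left
truck 3: place P6 (66 kg), 54 kg left
truck 2: place P7 (31 kg), 0 kg left
truck 4: place P8 (63 kg), 57 kg left
truck 5: place P9 (81 kg), 39 kg left
truck 3: place P10 (27 kg), 27 kg left
truck 3: place P11 (21 kg), 6 kg left
truck 6: place P12 (61 kg), 59 kg left
truck 7: place P13 (83 kg), 37 kg left
Final trucks: [69,35,13] [22,67,31] [66,27,21] [63] [81] [61] [83].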